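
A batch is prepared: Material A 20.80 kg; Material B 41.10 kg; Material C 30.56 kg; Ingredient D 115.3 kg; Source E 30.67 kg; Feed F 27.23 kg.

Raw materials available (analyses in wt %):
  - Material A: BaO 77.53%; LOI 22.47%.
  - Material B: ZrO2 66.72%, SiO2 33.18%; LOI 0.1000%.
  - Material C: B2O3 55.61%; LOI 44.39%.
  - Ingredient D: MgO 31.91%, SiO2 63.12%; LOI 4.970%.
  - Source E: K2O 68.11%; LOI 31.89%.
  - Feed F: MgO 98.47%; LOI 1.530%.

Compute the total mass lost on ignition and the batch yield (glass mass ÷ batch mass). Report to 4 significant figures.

Every computation holds exact precision all the way through. The intermediate values are printed rounded to four significant digits within the worked lines; each reported value is rounded only once — derived quantities (yield, ignition loss, the six compositions, totals, net glass mass) are recomputed at exact precision using the weight values for 231.5 kg of glass as they appear in the question or the answer.
Each material's LOI contribution:
  Material A: 20.80 × 0.2247 = 4.674 kg
  Material B: 41.10 × 0.001000 = 0.04110 kg
  Material C: 30.56 × 0.4439 = 13.57 kg
  Ingredient D: 115.3 × 0.04970 = 5.730 kg
  Source E: 30.67 × 0.3189 = 9.781 kg
  Feed F: 27.23 × 0.01530 = 0.4166 kg
Total LOI = 34.21 kg
Glass = batch − LOI = 265.7 − 34.21 = 231.5 kg

LOI loss = 34.21 kg; glass = 231.5 kg; yield = 87.12%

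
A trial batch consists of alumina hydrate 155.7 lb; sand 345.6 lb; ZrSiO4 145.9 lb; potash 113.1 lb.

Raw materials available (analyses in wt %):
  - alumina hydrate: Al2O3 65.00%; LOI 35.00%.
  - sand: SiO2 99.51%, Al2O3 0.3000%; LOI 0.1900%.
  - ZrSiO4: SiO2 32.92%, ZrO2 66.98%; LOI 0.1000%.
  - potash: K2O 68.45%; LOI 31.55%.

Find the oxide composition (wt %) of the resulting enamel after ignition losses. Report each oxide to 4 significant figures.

Glass mass = 669.3 lb (batch 760.3 − LOI 90.98).
Composition: SiO2 58.56%, Al2O3 15.28%, K2O 11.57%, ZrO2 14.60%

The whole derivation holds full float precision from first step to last — values along the way appear with 4-significant-figure rounding as written. A single rounding finalizes every reported figure; all derived quantities (glass mass, totals, the four compositions, the yield, ignition loss) are computed using the weight values on 669.3 lb of glass at exact precision, as quoted within the problem or the answer.
Mass of each oxide from the mix:
  SiO2: 345.6·0.9951 + 145.9·0.3292 = 391.9 lb
  Al2O3: 155.7·0.6500 + 345.6·0.003000 = 102.2 lb
  K2O: 113.1·0.6845 = 77.42 lb
  ZrO2: 145.9·0.6698 = 97.72 lb
LOI: 155.7·0.3500 + 345.6·0.001900 + 145.9·0.001000 + 113.1·0.3155 = 90.98 lb
batch − LOI leaves glass = 760.3 − 90.98 = 669.3 lb (the oxide masses sum to this)
oxide / glass × 100 gives the wt %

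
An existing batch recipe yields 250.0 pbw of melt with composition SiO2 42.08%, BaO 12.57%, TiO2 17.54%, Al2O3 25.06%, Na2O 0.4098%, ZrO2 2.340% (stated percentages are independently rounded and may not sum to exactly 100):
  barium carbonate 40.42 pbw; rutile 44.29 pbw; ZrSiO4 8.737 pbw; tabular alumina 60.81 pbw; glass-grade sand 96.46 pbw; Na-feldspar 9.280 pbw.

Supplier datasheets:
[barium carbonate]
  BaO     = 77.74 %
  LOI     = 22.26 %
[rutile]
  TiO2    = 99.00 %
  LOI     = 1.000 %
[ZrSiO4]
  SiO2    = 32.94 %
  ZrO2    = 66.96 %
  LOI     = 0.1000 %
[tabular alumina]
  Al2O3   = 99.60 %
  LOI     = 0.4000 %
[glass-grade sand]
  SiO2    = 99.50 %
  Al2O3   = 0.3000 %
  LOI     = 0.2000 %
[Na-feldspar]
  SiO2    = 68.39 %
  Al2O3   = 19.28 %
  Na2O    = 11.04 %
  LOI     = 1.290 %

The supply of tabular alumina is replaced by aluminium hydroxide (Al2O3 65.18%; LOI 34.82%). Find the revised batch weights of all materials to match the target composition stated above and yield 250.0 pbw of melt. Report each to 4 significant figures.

Revised batch per 250.0 pbw melt:
  barium carbonate: 40.42 pbw
  rutile: 44.29 pbw
  ZrSiO4: 8.737 pbw
  aluminium hydroxide: 92.93 pbw
  glass-grade sand: 96.46 pbw
  Na-feldspar: 9.280 pbw
Total batch = 292.1 pbw; LOI loss = 42.12 pbw

All internal work holds full precision through the solve — intermediates are shown, rounded to four significant digits, in the printout — a single rounding yields every reported value. All derived quantities are computed using the weight values on 250.0 pbw of glass at full float precision (the six compositions, glass mass, the yield, totals, ignition loss), precisely as stated by the problem or the answer.
Per-oxide target masses for 250.0 pbw melt:
  SiO2: 42.08% × 250.0 = 105.2 pbw
  BaO: 12.57% × 250.0 = 31.42 pbw
  TiO2: 17.54% × 250.0 = 43.85 pbw
  Al2O3: 25.06% × 250.0 = 62.65 pbw
  Na2O: 0.4098% × 250.0 = 1.024 pbw
  ZrO2: 2.340% × 250.0 = 5.850 pbw
Verifying the oxide balance on the weights just shown, for the quoted basis mass (oxide sums agree with the targets modulo rounding of the values):
  SiO2: 8.737·0.3294 + 96.46·0.9950 + 9.280·0.6839 = 105.2 pbw (target 105.2 pbw)
  BaO: 40.42·0.7774 = 31.42 pbw (target 31.42 pbw)
  TiO2: 44.29·0.9900 = 43.85 pbw (target 43.85 pbw)
  Al2O3: 92.93·0.6518 + 96.46·0.003000 + 9.280·0.1928 = 62.65 pbw (target 62.65 pbw)
  Na2O: 9.280·0.1104 = 1.025 pbw (target 1.024 pbw)
  ZrO2: 8.737·0.6696 = 5.850 pbw (target 5.850 pbw)
Glass-mass sanity pass: total batch − LOI = 250.0 pbw (targets for the oxides total 250.0 pbw; versus the stated basis of 250.0 pbw — gaps are rounding artifacts).
Total batch = Σ batch = 292.1 pbw; Σ batch·LOI gives LOI loss = 42.12 pbw; as yield: glass ÷ batch → 85.58%.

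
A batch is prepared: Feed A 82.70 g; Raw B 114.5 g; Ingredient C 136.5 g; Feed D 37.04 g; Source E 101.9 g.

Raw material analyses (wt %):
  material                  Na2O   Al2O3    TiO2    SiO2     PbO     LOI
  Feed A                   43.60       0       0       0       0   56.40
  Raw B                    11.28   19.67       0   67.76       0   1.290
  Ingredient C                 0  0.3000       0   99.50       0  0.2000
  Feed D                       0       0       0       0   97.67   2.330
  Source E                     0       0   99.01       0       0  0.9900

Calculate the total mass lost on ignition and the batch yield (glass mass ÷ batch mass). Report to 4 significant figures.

The intermediate values are displayed rounded to four significant digits in the working. All arithmetic holds full precision all the way through; every reported figure is rounded once only. Derived quantities, which include the five compositions, the totals, net glass mass, the yield, LOI, are computed at exact precision, as written in the question or the answer, from the batch weights for 422.4 g of glass.
Each material's LOI contribution:
  Feed A: 82.70 × 0.5640 = 46.64 g
  Raw B: 114.5 × 0.01290 = 1.477 g
  Ingredient C: 136.5 × 0.002000 = 0.2730 g
  Feed D: 37.04 × 0.02330 = 0.8630 g
  Source E: 101.9 × 0.009900 = 1.009 g
Total LOI = 50.26 g
Glass = batch − LOI = 472.6 − 50.26 = 422.4 g

LOI loss = 50.26 g; glass = 422.4 g; yield = 89.37%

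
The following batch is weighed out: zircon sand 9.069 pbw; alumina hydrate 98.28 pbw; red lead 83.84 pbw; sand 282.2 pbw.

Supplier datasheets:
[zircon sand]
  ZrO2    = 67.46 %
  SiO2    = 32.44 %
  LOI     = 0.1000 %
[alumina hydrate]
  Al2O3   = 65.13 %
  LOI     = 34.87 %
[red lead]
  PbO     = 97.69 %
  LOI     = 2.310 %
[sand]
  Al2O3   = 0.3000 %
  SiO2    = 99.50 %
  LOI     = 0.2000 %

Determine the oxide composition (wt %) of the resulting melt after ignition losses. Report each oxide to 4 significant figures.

Glass mass = 436.6 pbw (batch 473.4 − LOI 36.78).
Composition: ZrO2 1.401%, PbO 18.76%, Al2O3 14.85%, SiO2 64.99%

Each numeric step maintains full float precision from start to finish. Mid-chain values are shown, with 4-significant-digit rounding, between the steps — each reported value takes a single rounding — the derived quantities are rebuilt in exact precision (glass mass, the four compositions, ignition loss, the totals, the yield) using the weight values per 436.6 pbw of glass, as they appear in either problem or answer.
Per-oxide mass from batch:
  ZrO2: 9.069·0.6746 = 6.118 pbw
  PbO: 83.84·0.9769 = 81.90 pbw
  Al2O3: 98.28·0.6513 + 282.2·0.003000 = 64.86 pbw
  SiO2: 9.069·0.3244 + 282.2·0.9950 = 283.7 pbw
LOI: 9.069·0.001000 + 98.28·0.3487 + 83.84·0.02310 + 282.2·0.002000 = 36.78 pbw
The glass mass, total less LOI, = 473.4 − 36.78 = 436.6 pbw (equal to the oxide-mass sum)
each oxide over glass, ×100, is wt %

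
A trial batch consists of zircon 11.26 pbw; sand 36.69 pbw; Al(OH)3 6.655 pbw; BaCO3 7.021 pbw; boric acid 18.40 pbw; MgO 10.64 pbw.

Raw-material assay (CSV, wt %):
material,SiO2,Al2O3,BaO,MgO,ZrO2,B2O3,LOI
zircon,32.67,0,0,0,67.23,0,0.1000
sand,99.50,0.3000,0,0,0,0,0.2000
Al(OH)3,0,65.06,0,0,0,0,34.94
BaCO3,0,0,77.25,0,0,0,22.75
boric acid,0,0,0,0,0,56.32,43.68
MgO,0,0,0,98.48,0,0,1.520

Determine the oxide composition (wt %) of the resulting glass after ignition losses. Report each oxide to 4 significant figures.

Mid-chain values are displayed rounded to four significant figures alongside each step; all internal work holds exact precision through every step. A single rounding completes each reported number; the derived quantities, which include LOI, the totals, glass mass, the yield, six oxide percentages, are rebuilt at exact precision, precisely as stated by question or answer, from the weighed amounts for 78.46 pbw of glass.
What the batch supplies per oxide:
  SiO2: 11.26·0.3267 + 36.69·0.9950 = 40.19 pbw
  Al2O3: 36.69·0.003000 + 6.655·0.6506 = 4.440 pbw
  BaO: 7.021·0.7725 = 5.424 pbw
  MgO: 10.64·0.9848 = 10.48 pbw
  ZrO2: 11.26·0.6723 = 7.570 pbw
  B2O3: 18.40·0.5632 = 10.36 pbw
LOI: 11.26·0.001000 + 36.69·0.002000 + 6.655·0.3494 + 7.021·0.2275 + 18.40·0.4368 + 10.64·0.01520 = 12.21 pbw
batch − LOI leaves glass = 90.67 − 12.21 = 78.46 pbw (= the summed oxide contributions)
oxide / glass × 100 gives the wt %

Glass mass = 78.46 pbw (batch 90.67 − LOI 12.21).
Composition: SiO2 51.22%, Al2O3 5.659%, BaO 6.913%, MgO 13.35%, ZrO2 9.648%, B2O3 13.21%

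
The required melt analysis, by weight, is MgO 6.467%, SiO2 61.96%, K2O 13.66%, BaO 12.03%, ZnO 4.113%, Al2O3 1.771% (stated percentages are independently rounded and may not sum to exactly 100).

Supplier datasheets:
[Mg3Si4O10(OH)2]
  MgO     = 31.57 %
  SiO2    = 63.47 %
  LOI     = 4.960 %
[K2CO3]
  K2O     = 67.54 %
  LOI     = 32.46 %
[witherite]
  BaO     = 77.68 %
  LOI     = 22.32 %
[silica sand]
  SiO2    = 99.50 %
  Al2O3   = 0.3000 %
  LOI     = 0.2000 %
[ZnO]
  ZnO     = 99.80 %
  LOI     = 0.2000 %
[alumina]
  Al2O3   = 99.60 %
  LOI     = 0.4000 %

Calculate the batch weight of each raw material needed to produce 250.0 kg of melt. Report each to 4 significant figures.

The intermediate values appear with 4-significant-figure rounding between the steps; the working math keeps exact precision at all times; each reported number takes a single rounding — derived quantities, including net glass mass, six oxide percentages, LOI, yield, totals, are carried starting from the weights at 250.0 kg of glass at exact precision, as quoted within the problem or the answer.
The oxide mass targets at 250.0 kg melt:
  MgO: 6.467% × 250.0 = 16.17 kg
  SiO2: 61.96% × 250.0 = 154.9 kg
  K2O: 13.66% × 250.0 = 34.15 kg
  BaO: 12.03% × 250.0 = 30.08 kg
  ZnO: 4.113% × 250.0 = 10.28 kg
  Al2O3: 1.771% × 250.0 = 4.428 kg
Checking each oxide sum working from each reported weight, per the basis as stated (each sum matches its target mass modulo rounding of the values):
  MgO: 51.21·0.3157 = 16.17 kg (target 16.17 kg)
  SiO2: 51.21·0.6347 + 123.0·0.9950 = 154.9 kg (target 154.9 kg)
  K2O: 50.56·0.6754 = 34.15 kg (target 34.15 kg)
  BaO: 38.72·0.7768 = 30.08 kg (target 30.08 kg)
  ZnO: 10.30·0.9980 = 10.28 kg (target 10.28 kg)
  Al2O3: 123.0·0.003000 + 4.075·0.9960 = 4.428 kg (target 4.428 kg)
Glass-mass sanity pass: batch total minus LOI = 250.0 kg (oxide target masses add up to 250.0 kg; against the stated basis, 250.0 kg — rounding explains the deltas).
Batch total: Σ batch = 277.9 kg; the LOI term Σ batch·LOI equals 27.88 kg; yield, glass over the total, = 89.97%.

Batch per 250.0 kg melt:
  Mg3Si4O10(OH)2: 51.21 kg
  K2CO3: 50.56 kg
  witherite: 38.72 kg
  silica sand: 123.0 kg
  ZnO: 10.30 kg
  alumina: 4.075 kg
Total batch = 277.9 kg; LOI loss = 27.88 kg; yield = 89.97%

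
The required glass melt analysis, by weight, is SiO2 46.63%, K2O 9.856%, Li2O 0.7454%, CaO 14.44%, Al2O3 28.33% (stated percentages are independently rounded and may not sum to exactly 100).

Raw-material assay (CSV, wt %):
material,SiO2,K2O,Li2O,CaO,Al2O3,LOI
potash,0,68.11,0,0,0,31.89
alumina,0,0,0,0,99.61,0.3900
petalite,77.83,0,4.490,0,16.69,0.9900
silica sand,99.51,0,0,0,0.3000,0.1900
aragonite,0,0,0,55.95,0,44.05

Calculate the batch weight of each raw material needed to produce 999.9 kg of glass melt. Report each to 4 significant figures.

The whole derivation maintains full precision at all times. Working values are printed (rounded to 4 significant digits) on the page — each reported value undergoes a single rounding — the derived quantities are rebuilt starting from the weights per 999.9 kg of glass at exact precision (net glass mass, ignition loss, the totals, the five compositions, the yield) as they appear in either problem or answer.
Target masses of each oxide per 999.9 kg glass melt:
  SiO2: 46.63% × 999.9 = 466.3 kg
  K2O: 9.856% × 999.9 = 98.55 kg
  Li2O: 0.7454% × 999.9 = 7.453 kg
  CaO: 14.44% × 999.9 = 144.4 kg
  Al2O3: 28.33% × 999.9 = 283.3 kg
Oxide-by-oxide audit using the reported weights, on the stated basis (target by target, the sums agree within answer rounding):
  SiO2: 166.0·0.7783 + 338.7·0.9951 = 466.2 kg (target 466.3 kg)
  K2O: 144.7·0.6811 = 98.56 kg (target 98.55 kg)
  Li2O: 166.0·0.04490 = 7.453 kg (target 7.453 kg)
  CaO: 258.1·0.5595 = 144.4 kg (target 144.4 kg)
  Al2O3: 255.5·0.9961 + 166.0·0.1669 + 338.7·0.003000 = 283.2 kg (target 283.3 kg)
Auditing the glass mass value: whole batch net of LOI = 999.9 kg (targets for the oxides total 999.9 kg; basis as stated: 999.9 kg — rounding explains the deltas).
Batch grand total — Σ batch = 1163 kg; LOI removed, Σ of batch·LOI: 163.1 kg; as yield: glass ÷ batch → 85.97%.

Batch per 999.9 kg glass melt:
  potash: 144.7 kg
  alumina: 255.5 kg
  petalite: 166.0 kg
  silica sand: 338.7 kg
  aragonite: 258.1 kg
Total batch = 1163 kg; LOI loss = 163.1 kg; yield = 85.97%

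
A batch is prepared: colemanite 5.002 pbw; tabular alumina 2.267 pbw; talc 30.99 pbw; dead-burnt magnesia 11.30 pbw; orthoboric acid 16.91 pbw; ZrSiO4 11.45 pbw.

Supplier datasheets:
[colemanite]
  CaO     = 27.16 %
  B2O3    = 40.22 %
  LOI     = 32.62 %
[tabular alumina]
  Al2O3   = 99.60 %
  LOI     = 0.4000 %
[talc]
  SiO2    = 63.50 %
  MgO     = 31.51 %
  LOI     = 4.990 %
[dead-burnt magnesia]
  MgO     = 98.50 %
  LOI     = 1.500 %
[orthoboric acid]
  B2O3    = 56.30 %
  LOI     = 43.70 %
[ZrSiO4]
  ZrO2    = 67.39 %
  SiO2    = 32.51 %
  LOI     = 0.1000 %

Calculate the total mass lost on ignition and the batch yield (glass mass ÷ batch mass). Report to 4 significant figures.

Working values are printed, rounded to four significant figures, alongside each step — the working math holds exact precision in all steps; each reported result is rounded once only; all derived quantities (the totals, ignition loss, the six compositions, yield, net glass mass) are computed using the weight values for 67.16 pbw of glass in exact precision, as quoted within the problem or answer text.
Ignition loss by material:
  colemanite: 5.002 × 0.3262 = 1.632 pbw
  tabular alumina: 2.267 × 0.004000 = 0.009068 pbw
  talc: 30.99 × 0.04990 = 1.546 pbw
  dead-burnt magnesia: 11.30 × 0.01500 = 0.1695 pbw
  orthoboric acid: 16.91 × 0.4370 = 7.390 pbw
  ZrSiO4: 11.45 × 0.001000 = 0.01145 pbw
Total LOI = 10.76 pbw
Glass = batch − LOI = 77.92 − 10.76 = 67.16 pbw

LOI loss = 10.76 pbw; glass = 67.16 pbw; yield = 86.19%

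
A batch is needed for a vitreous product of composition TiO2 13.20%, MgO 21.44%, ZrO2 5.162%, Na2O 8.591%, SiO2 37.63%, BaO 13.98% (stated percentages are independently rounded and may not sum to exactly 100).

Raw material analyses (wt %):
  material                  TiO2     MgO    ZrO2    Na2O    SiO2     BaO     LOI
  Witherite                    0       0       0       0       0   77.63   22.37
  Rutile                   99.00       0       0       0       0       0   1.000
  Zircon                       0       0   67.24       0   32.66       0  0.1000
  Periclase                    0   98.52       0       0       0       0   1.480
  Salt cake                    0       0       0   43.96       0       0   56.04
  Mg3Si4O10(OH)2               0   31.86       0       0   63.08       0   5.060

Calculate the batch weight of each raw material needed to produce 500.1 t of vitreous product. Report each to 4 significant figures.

The intermediate values appear (rounded to four significant digits) within the worked lines — all internal work carries exact precision at each step — each reported result receives exactly one rounding. The derived quantities (the totals, ignition loss, net glass mass, six oxide percentages, yield) are rebuilt starting from the weights at 500.1 t of glass in full float precision as they appear in either problem or answer.
Target masses of each oxide per 500.1 t vitreous product:
  TiO2: 13.20% × 500.1 = 66.01 t
  MgO: 21.44% × 500.1 = 107.2 t
  ZrO2: 5.162% × 500.1 = 25.82 t
  Na2O: 8.591% × 500.1 = 42.96 t
  SiO2: 37.63% × 500.1 = 188.2 t
  BaO: 13.98% × 500.1 = 69.91 t
Per-oxide balance check applying the batch weights above, per the basis as stated (summed amounts equal target values net of answer rounding effects):
  TiO2: 66.68·0.9900 = 66.01 t (target 66.01 t)
  MgO: 18.78·0.9852 + 278.5·0.3186 = 107.2 t (target 107.2 t)
  ZrO2: 38.39·0.6724 = 25.81 t (target 25.82 t)
  Na2O: 97.73·0.4396 = 42.96 t (target 42.96 t)
  SiO2: 38.39·0.3266 + 278.5·0.6308 = 188.2 t (target 188.2 t)
  BaO: 90.06·0.7763 = 69.91 t (target 69.91 t)
Glass mass check: total batch − LOI = 500.2 t (oxide target masses add up to 500.1 t; stated basis 500.1 t — any gap is answer rounding).
Batch grand total — Σ batch = 590.1 t; LOI removed, Σ of batch·LOI: 89.99 t; as yield: glass ÷ batch → 84.75%.

Batch per 500.1 t vitreous product:
  Witherite: 90.06 t
  Rutile: 66.68 t
  Zircon: 38.39 t
  Periclase: 18.78 t
  Salt cake: 97.73 t
  Mg3Si4O10(OH)2: 278.5 t
Total batch = 590.1 t; LOI loss = 89.99 t; yield = 84.75%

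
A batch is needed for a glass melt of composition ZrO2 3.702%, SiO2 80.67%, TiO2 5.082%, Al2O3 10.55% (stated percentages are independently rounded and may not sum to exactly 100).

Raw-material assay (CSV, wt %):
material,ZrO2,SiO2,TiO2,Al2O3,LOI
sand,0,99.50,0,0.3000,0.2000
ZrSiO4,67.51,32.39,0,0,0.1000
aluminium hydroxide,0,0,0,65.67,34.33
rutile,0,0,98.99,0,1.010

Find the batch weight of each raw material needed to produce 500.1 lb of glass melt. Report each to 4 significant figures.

Batch per 500.1 lb glass melt:
  sand: 396.5 lb
  ZrSiO4: 27.42 lb
  aluminium hydroxide: 78.53 lb
  rutile: 25.67 lb
Total batch = 528.1 lb; LOI loss = 28.04 lb; yield = 94.69%

Each numeric step holds full precision at every stage. Working values are shown with 4-significant-figure rounding as written; every reported value is rounded only once — derived quantities (LOI, the four compositions, glass mass, the yield, the totals) are recomputed at exact precision using the weight values at 500.1 lb of glass exactly as printed in the problem or the answer.
Target masses of each oxide per 500.1 lb glass melt:
  ZrO2: 3.702% × 500.1 = 18.51 lb
  SiO2: 80.67% × 500.1 = 403.4 lb
  TiO2: 5.082% × 500.1 = 25.42 lb
  Al2O3: 10.55% × 500.1 = 52.76 lb
A balance pass over the oxides, applying the batch weights above, for the quoted basis mass (sum by sum, the targets are met inside rounding margins):
  ZrO2: 27.42·0.6751 = 18.51 lb (target 18.51 lb)
  SiO2: 396.5·0.9950 + 27.42·0.3239 = 403.4 lb (target 403.4 lb)
  TiO2: 25.67·0.9899 = 25.41 lb (target 25.42 lb)
  Al2O3: 396.5·0.003000 + 78.53·0.6567 = 52.76 lb (target 52.76 lb)
Auditing the glass mass value: batch total minus LOI = 500.1 lb (summing oxide targets gives 500.1 lb; with the basis standing at 500.1 lb — differing by rounding only).
Summing the batch: Σ batch = 528.1 lb; loss to ignition Σ batch·LOI = 28.04 lb; the yield ratio, glass ÷ batch: 94.69%.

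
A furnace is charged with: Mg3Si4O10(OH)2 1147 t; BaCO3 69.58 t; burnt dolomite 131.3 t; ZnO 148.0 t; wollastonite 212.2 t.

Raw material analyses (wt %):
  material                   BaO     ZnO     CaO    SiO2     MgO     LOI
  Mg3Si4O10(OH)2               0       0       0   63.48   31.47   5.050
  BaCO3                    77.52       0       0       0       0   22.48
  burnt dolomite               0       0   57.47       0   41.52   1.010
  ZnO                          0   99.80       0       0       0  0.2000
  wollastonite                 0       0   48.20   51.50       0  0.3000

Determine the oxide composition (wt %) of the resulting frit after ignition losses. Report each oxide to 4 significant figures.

Working values are printed, rounded to 4 significant digits, at each printed step; the working math carries full precision throughout; every reported result includes exactly one rounding; all derived quantities are carried in full precision (five oxide percentages, totals, LOI, yield, glass mass) from the weighed amounts per 1632 t of glass as written in the question or the answer.
What the batch supplies per oxide:
  BaO: 69.58·0.7752 = 53.94 t
  ZnO: 148.0·0.9980 = 147.7 t
  CaO: 131.3·0.5747 + 212.2·0.4820 = 177.7 t
  SiO2: 1147·0.6348 + 212.2·0.5150 = 837.4 t
  MgO: 1147·0.3147 + 131.3·0.4152 = 415.5 t
LOI: 1147·0.05050 + 69.58·0.2248 + 131.3·0.01010 + 148.0·0.002000 + 212.2·0.003000 = 75.82 t
Resulting glass, batch − LOI: 1708 − 75.82 = 1632 t (the oxide masses sum to this)
wt % = 100 × oxide mass / glass mass

Glass mass = 1632 t (batch 1708 − LOI 75.82).
Composition: BaO 3.305%, ZnO 9.049%, CaO 10.89%, SiO2 51.30%, MgO 25.45%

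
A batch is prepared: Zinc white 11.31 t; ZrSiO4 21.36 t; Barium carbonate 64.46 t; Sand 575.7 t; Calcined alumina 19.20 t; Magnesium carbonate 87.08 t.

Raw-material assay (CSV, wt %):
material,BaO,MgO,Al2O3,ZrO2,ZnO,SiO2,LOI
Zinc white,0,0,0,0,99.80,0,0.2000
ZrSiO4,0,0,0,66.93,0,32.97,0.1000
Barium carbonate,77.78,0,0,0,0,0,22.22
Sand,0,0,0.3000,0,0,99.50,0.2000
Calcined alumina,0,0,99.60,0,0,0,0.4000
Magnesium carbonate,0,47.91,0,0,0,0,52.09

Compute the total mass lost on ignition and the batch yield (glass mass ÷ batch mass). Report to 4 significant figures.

The intermediate values are printed (rounded to 4 significant digits) across the worked steps — every computation holds full float precision all the way through — each reported figure is rounded exactly once — all derived quantities, which include six oxide percentages, glass mass, yield, totals, ignition loss, are recomputed at exact precision, precisely as stated by question or answer, starting from the weights at 718.2 t of glass.
Per-material ignition loss:
  Zinc white: 11.31 × 0.002000 = 0.02262 t
  ZrSiO4: 21.36 × 0.001000 = 0.02136 t
  Barium carbonate: 64.46 × 0.2222 = 14.32 t
  Sand: 575.7 × 0.002000 = 1.151 t
  Calcined alumina: 19.20 × 0.004000 = 0.07680 t
  Magnesium carbonate: 87.08 × 0.5209 = 45.36 t
Total LOI = 60.96 t
Glass = batch − LOI = 779.1 − 60.96 = 718.2 t

LOI loss = 60.96 t; glass = 718.2 t; yield = 92.18%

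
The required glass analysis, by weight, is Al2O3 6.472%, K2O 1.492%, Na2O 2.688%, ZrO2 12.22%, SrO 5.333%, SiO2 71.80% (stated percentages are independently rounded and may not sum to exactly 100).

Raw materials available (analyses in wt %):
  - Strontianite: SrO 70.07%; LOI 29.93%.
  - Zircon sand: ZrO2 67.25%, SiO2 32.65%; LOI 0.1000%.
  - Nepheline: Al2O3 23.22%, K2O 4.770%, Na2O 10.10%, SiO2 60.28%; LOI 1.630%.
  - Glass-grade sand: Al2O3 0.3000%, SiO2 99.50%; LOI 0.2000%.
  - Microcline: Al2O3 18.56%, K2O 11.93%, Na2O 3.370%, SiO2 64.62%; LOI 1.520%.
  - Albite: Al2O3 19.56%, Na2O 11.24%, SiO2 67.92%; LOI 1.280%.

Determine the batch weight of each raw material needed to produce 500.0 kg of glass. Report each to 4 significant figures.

Batch per 500.0 kg glass:
  Strontianite: 38.05 kg
  Zircon sand: 90.86 kg
  Nepheline: 59.06 kg
  Glass-grade sand: 232.5 kg
  Microcline: 38.92 kg
  Albite: 54.83 kg
Total batch = 514.2 kg; LOI loss = 14.20 kg; yield = 97.24%

Intermediates appear rounded to four significant figures at each printed step. Every computation runs at full precision through the solve; each reported number is rounded only once — all derived quantities (LOI, the yield, net glass mass, totals, the six compositions) are re-derived using the weight values for 500.0 kg of glass at full float precision, precisely as stated by the problem or the answer.
Oxide-by-oxide targets in 500.0 kg glass:
  Al2O3: 6.472% × 500.0 = 32.36 kg
  K2O: 1.492% × 500.0 = 7.460 kg
  Na2O: 2.688% × 500.0 = 13.44 kg
  ZrO2: 12.22% × 500.0 = 61.10 kg
  SrO: 5.333% × 500.0 = 26.66 kg
  SiO2: 71.80% × 500.0 = 359.0 kg
Mass-balance tally per oxide using the reported weights, per the basis as stated (oxide sums agree with the targets up to rounding of the answer):
  Al2O3: 59.06·0.2322 + 232.5·0.003000 + 38.92·0.1856 + 54.83·0.1956 = 32.36 kg (target 32.36 kg)
  K2O: 59.06·0.04770 + 38.92·0.1193 = 7.460 kg (target 7.460 kg)
  Na2O: 59.06·0.1010 + 38.92·0.03370 + 54.83·0.1124 = 13.44 kg (target 13.44 kg)
  ZrO2: 90.86·0.6725 = 61.10 kg (target 61.10 kg)
  SrO: 38.05·0.7007 = 26.66 kg (target 26.66 kg)
  SiO2: 90.86·0.3265 + 59.06·0.6028 + 232.5·0.9950 + 38.92·0.6462 + 54.83·0.6792 = 359.0 kg (target 359.0 kg)
Glass-mass sanity pass: batch Σ − ignition loss = 500.0 kg (the targets, summed, come to 500.0 kg; against the stated basis, 500.0 kg — gaps are rounding artifacts).
Summing the batch: Σ batch = 514.2 kg; LOI removed, Σ of batch·LOI: 14.20 kg; the yield ratio, glass ÷ batch: 97.24%.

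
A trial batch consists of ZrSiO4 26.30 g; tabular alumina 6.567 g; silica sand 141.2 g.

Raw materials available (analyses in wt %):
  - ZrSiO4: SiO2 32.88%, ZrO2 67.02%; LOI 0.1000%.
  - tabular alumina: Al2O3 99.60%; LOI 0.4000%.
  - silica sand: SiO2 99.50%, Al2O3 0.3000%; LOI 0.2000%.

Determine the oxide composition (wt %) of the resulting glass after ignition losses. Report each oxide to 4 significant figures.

In-progress results are shown rounded off to 4 significant digits within the worked lines — all internal work carries exact precision end to end — every reported value is rounded exactly once — derived quantities (totals, yield, net glass mass, LOI, three oxide percentages) are recomputed at full precision starting from the weights on 173.7 g of glass exactly as printed in the question or the answer.
Per-oxide mass from batch:
  SiO2: 26.30·0.3288 + 141.2·0.9950 = 149.1 g
  Al2O3: 6.567·0.9960 + 141.2·0.003000 = 6.964 g
  ZrO2: 26.30·0.6702 = 17.63 g
LOI: 26.30·0.001000 + 6.567·0.004000 + 141.2·0.002000 = 0.3350 g
Resulting glass, batch − LOI: 174.1 − 0.3350 = 173.7 g (= the summed oxide contributions)
oxide / glass × 100 gives the wt %

Glass mass = 173.7 g (batch 174.1 − LOI 0.3350).
Composition: SiO2 85.85%, Al2O3 4.009%, ZrO2 10.15%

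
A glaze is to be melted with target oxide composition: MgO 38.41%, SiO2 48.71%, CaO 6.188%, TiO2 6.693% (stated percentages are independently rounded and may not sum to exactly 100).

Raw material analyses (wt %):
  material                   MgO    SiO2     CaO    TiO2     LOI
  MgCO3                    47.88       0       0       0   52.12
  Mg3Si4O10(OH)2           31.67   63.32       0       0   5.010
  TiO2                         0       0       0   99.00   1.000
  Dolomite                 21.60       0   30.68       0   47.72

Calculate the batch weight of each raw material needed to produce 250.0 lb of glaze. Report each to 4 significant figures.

Working values are displayed, rounded to 4 significant digits, in the working; full precision is carried throughout; exactly one rounding is applied to each reported value — all derived quantities (yield, LOI, the four compositions, the totals, glass mass) are recomputed from the batch weights per 250.0 lb of glass in full float precision, as quoted within problem or answer.
Per-oxide target masses for 250.0 lb glaze:
  MgO: 38.41% × 250.0 = 96.02 lb
  SiO2: 48.71% × 250.0 = 121.8 lb
  CaO: 6.188% × 250.0 = 15.47 lb
  TiO2: 6.693% × 250.0 = 16.73 lb
Balance tally, oxide-wise, using the reported weights, versus the basis set out (sums match the target masses exact up to rounding of places):
  MgO: 50.60·0.4788 + 192.3·0.3167 + 50.42·0.2160 = 96.02 lb (target 96.02 lb)
  SiO2: 192.3·0.6332 = 121.8 lb (target 121.8 lb)
  CaO: 50.42·0.3068 = 15.47 lb (target 15.47 lb)
  TiO2: 16.90·0.9900 = 16.73 lb (target 16.73 lb)
Mass balance on the glass: total charge less LOI = 250.0 lb (targets for the oxides total 250.0 lb; the stated basis being 250.0 lb — gaps are rounding artifacts).
Summing the batch: Σ batch = 310.2 lb; loss to ignition Σ batch·LOI = 60.24 lb; yield: glass divided by total = 80.58%.

Batch per 250.0 lb glaze:
  MgCO3: 50.60 lb
  Mg3Si4O10(OH)2: 192.3 lb
  TiO2: 16.90 lb
  Dolomite: 50.42 lb
Total batch = 310.2 lb; LOI loss = 60.24 lb; yield = 80.58%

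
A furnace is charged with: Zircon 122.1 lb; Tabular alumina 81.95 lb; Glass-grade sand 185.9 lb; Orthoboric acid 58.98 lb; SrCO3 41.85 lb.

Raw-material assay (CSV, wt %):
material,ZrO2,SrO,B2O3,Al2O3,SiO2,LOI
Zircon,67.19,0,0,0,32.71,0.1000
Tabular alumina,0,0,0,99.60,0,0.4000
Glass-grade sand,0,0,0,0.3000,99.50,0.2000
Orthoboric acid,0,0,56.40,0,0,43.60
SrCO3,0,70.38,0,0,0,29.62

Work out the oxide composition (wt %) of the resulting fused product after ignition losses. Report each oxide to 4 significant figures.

In-progress results are printed, with 4-significant-figure rounding, in the printout; each numeric step maintains full precision at every stage — exactly one rounding is applied to each reported result — derived quantities are computed from the weighed amounts for 451.8 lb of glass at full float precision (yield, LOI, five oxide percentages, the totals, net glass mass) as written in problem or answer.
What the batch supplies per oxide:
  ZrO2: 122.1·0.6719 = 82.04 lb
  SrO: 41.85·0.7038 = 29.45 lb
  B2O3: 58.98·0.5640 = 33.26 lb
  Al2O3: 81.95·0.9960 + 185.9·0.003000 = 82.18 lb
  SiO2: 122.1·0.3271 + 185.9·0.9950 = 224.9 lb
LOI: 122.1·0.001000 + 81.95·0.004000 + 185.9·0.002000 + 58.98·0.4360 + 41.85·0.2962 = 38.93 lb
The glass mass, total less LOI, = 490.8 − 38.93 = 451.8 lb (= Σ oxide masses)
each oxide over glass, ×100, is wt %

Glass mass = 451.8 lb (batch 490.8 − LOI 38.93).
Composition: ZrO2 18.16%, SrO 6.519%, B2O3 7.362%, Al2O3 18.19%, SiO2 49.78%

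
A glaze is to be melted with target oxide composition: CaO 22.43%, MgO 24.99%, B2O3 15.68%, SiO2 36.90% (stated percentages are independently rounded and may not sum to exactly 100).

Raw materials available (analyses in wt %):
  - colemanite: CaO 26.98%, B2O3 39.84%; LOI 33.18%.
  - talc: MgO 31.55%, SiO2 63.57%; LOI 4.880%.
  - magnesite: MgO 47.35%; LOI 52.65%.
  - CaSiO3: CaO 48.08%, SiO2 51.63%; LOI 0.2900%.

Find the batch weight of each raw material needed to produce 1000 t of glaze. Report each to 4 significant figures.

In-progress results are printed rounded to 4 significant digits between the steps — all internal work keeps exact precision at every stage; a single rounding finalizes each reported value — derived quantities, which include the totals, net glass mass, ignition loss, the four compositions, the yield, are computed in full float precision, precisely as stated by problem or answer, using the weight values per 1000 t of glass.
Oxide-by-oxide targets in 1000 t glaze:
  CaO: 22.43% × 1000 = 224.3 t
  MgO: 24.99% × 1000 = 249.9 t
  B2O3: 15.68% × 1000 = 156.8 t
  SiO2: 36.90% × 1000 = 369.0 t
Balance tally, oxide-wise, using the reported weights, for the quoted basis mass (sums match the target masses within answer rounding):
  CaO: 393.6·0.2698 + 245.7·0.4808 = 224.3 t (target 224.3 t)
  MgO: 380.9·0.3155 + 273.9·0.4735 = 249.9 t (target 249.9 t)
  B2O3: 393.6·0.3984 = 156.8 t (target 156.8 t)
  SiO2: 380.9·0.6357 + 245.7·0.5163 = 369.0 t (target 369.0 t)
Glass mass check: batch Σ − ignition loss = 1000 t (summing oxide targets gives 1000 t; basis as stated: 1000 t — deltas are rounding alone).
Whole-batch sum: Σ batch = 1294 t; loss to ignition Σ batch·LOI = 294.1 t; glass ÷ batch gives a yield of 77.27%.

Batch per 1000 t glaze:
  colemanite: 393.6 t
  talc: 380.9 t
  magnesite: 273.9 t
  CaSiO3: 245.7 t
Total batch = 1294 t; LOI loss = 294.1 t; yield = 77.27%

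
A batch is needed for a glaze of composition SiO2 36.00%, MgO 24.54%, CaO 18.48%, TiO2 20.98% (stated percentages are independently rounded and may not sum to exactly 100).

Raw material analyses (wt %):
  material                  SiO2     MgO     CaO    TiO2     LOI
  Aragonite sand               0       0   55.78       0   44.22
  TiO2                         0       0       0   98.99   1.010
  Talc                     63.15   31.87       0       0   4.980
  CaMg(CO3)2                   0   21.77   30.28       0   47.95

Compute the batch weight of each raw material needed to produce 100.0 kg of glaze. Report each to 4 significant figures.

Batch per 100.0 kg glaze:
  Aragonite sand: 17.24 kg
  TiO2: 21.19 kg
  Talc: 57.01 kg
  CaMg(CO3)2: 29.27 kg
Total batch = 124.7 kg; LOI loss = 24.71 kg; yield = 80.18%

In-progress results appear rounded to four significant digits between the steps. Each numeric step runs at exact precision in all steps; each reported figure is rounded just once; the derived quantities, including yield, LOI, the four compositions, glass mass, totals, are computed from the batch weights per 100.0 kg of glass at exact precision precisely as stated by the problem or answer text.
Per-oxide target masses for 100.0 kg glaze:
  SiO2: 36.00% × 100.0 = 36.00 kg
  MgO: 24.54% × 100.0 = 24.54 kg
  CaO: 18.48% × 100.0 = 18.48 kg
  TiO2: 20.98% × 100.0 = 20.98 kg
Checking each oxide sum per the reported batch figures, per the basis as stated (oxide sums agree with the targets given rounding of the digits):
  SiO2: 57.01·0.6315 = 36.00 kg (target 36.00 kg)
  MgO: 57.01·0.3187 + 29.27·0.2177 = 24.54 kg (target 24.54 kg)
  CaO: 17.24·0.5578 + 29.27·0.3028 = 18.48 kg (target 18.48 kg)
  TiO2: 21.19·0.9899 = 20.98 kg (target 20.98 kg)
Mass balance on the glass: the batch minus its LOI: 100.0 kg (targets for the oxides total 100.0 kg; the stated basis being 100.0 kg — a pure rounding effect).
Whole-batch sum: Σ batch = 124.7 kg; LOI removed, Σ of batch·LOI: 24.71 kg; the yield ratio, glass ÷ batch: 80.18%.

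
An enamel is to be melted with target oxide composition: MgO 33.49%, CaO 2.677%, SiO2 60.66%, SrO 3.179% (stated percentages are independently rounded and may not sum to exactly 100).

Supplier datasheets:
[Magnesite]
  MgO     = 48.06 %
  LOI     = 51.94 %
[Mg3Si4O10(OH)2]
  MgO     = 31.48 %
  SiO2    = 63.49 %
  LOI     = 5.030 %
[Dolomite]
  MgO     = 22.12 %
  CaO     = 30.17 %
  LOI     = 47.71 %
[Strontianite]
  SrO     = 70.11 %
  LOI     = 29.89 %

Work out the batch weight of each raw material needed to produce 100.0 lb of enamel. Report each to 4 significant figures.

Batch per 100.0 lb enamel:
  Magnesite: 3.018 lb
  Mg3Si4O10(OH)2: 95.54 lb
  Dolomite: 8.873 lb
  Strontianite: 4.534 lb
Total batch = 112.0 lb; LOI loss = 11.96 lb; yield = 89.32%

Exact precision is kept through the solve; values along the way appear rounded to four significant figures at each printed step; every reported result includes exactly one rounding; the derived quantities are re-derived using the weight values for 100.0 lb of glass in full float precision (four oxide percentages, the yield, totals, net glass mass, LOI) precisely as stated by the problem or answer text.
Oxide-by-oxide targets in 100.0 lb enamel:
  MgO: 33.49% × 100.0 = 33.49 lb
  CaO: 2.677% × 100.0 = 2.677 lb
  SiO2: 60.66% × 100.0 = 60.66 lb
  SrO: 3.179% × 100.0 = 3.179 lb
A balance pass over the oxides, on the weights just shown, per the basis as stated (each sum matches its target mass inside rounding margins):
  MgO: 3.018·0.4806 + 95.54·0.3148 + 8.873·0.2212 = 33.49 lb (target 33.49 lb)
  CaO: 8.873·0.3017 = 2.677 lb (target 2.677 lb)
  SiO2: 95.54·0.6349 = 60.66 lb (target 60.66 lb)
  SrO: 4.534·0.7011 = 3.179 lb (target 3.179 lb)
Glass-mass closure: batch total minus LOI = 100.0 lb (summing oxide targets gives 100.0 lb; against the stated basis, 100.0 lb — a pure rounding effect).
Summing the batch: Σ batch = 112.0 lb; loss to ignition Σ batch·LOI = 11.96 lb; yield = glass ÷ total batch = 89.32%.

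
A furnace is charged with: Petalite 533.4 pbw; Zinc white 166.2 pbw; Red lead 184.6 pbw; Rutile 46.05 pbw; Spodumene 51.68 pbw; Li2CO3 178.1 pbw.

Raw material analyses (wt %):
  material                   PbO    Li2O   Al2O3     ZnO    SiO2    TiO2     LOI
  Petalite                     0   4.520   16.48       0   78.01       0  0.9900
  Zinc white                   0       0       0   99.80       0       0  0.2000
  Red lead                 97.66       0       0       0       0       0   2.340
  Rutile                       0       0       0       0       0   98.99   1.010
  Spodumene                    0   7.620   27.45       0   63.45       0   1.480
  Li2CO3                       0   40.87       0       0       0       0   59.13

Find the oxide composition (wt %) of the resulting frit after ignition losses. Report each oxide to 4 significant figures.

Glass mass = 1044 pbw (batch 1160 − LOI 116.5).
Composition: PbO 17.28%, Li2O 9.663%, Al2O3 9.783%, ZnO 15.89%, SiO2 43.02%, TiO2 4.368%

The whole derivation holds full precision end to end; values along the way are displayed (rounded to four significant digits) in the printout — exactly one rounding goes into every reported number. Derived quantities are recomputed at full float precision (net glass mass, totals, six oxide percentages, ignition loss, yield) from the weighed amounts on 1044 pbw of glass, exactly as shown in question or answer.
Oxide masses out of the charge:
  PbO: 184.6·0.9766 = 180.3 pbw
  Li2O: 533.4·0.04520 + 51.68·0.07620 + 178.1·0.4087 = 100.8 pbw
  Al2O3: 533.4·0.1648 + 51.68·0.2745 = 102.1 pbw
  ZnO: 166.2·0.9980 = 165.9 pbw
  SiO2: 533.4·0.7801 + 51.68·0.6345 = 448.9 pbw
  TiO2: 46.05·0.9899 = 45.58 pbw
LOI: 533.4·0.009900 + 166.2·0.002000 + 184.6·0.02340 + 46.05·0.01010 + 51.68·0.01480 + 178.1·0.5913 = 116.5 pbw
Resulting glass, batch − LOI: 1160 − 116.5 = 1044 pbw (consistent with Σ oxide mass)
wt % = oxide mass / glass mass × 100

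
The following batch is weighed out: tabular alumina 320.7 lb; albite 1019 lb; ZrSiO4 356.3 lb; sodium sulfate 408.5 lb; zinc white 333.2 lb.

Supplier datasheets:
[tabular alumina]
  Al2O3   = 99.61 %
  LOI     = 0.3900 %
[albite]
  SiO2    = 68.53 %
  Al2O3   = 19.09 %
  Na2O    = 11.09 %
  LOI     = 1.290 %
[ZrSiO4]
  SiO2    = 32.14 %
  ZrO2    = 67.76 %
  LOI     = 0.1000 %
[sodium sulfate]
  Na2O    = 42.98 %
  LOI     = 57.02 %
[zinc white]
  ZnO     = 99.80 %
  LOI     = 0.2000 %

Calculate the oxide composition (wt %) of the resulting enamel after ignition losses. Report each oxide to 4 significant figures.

Glass mass = 2189 lb (batch 2438 − LOI 248.3).
Composition: SiO2 37.13%, Al2O3 23.48%, ZrO2 11.03%, ZnO 15.19%, Na2O 13.18%

Values along the way appear rounded off to 4 significant figures at each printed step — all internal work carries full precision all the way through; every reported result is rounded only once; all derived quantities are rebuilt in full float precision (the totals, LOI, net glass mass, the five compositions, the yield) from the batch weights on 2189 lb of glass exactly as shown in either problem or answer.
Oxide-by-oxide delivered mass:
  SiO2: 1019·0.6853 + 356.3·0.3214 = 812.8 lb
  Al2O3: 320.7·0.9961 + 1019·0.1909 = 514.0 lb
  ZrO2: 356.3·0.6776 = 241.4 lb
  ZnO: 333.2·0.9980 = 332.5 lb
  Na2O: 1019·0.1109 + 408.5·0.4298 = 288.6 lb
LOI: 320.7·0.003900 + 1019·0.01290 + 356.3·0.001000 + 408.5·0.5702 + 333.2·0.002000 = 248.3 lb
The glass mass, total less LOI, = 2438 − 248.3 = 2189 lb (= the summed oxide contributions)
each wt % is 100 × oxide ÷ glass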